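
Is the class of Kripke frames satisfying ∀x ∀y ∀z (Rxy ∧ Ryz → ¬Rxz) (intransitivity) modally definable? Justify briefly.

Not modally definable

If a class were modally definable it would be closed under surjective bounded morphisms (Goldblatt–Thomason).
The 7-cycle (worlds w0,w1,w2,w3,w4,w5,w6 with w0→w1→w2→w3→w4→w5→w6→w0) is intransitive. Mapping every world to a single reflexive point • is a surjective bounded morphism; the reflexive point is not intransitive (R••∧R•• but R••).
Hence intransitivity is not modally definable.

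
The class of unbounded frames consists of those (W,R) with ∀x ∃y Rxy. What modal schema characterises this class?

□p → ◇p

A defining formula is □p → ◇p (the D axiom).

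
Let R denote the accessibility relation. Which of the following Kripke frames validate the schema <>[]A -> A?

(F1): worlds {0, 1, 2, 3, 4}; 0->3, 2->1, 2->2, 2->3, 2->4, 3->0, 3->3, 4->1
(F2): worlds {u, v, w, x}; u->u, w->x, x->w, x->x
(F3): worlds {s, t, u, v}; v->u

Frame correspondent (Sahlqvist): forall x forall y (Rxy -> Ryx) — i.e. symmetry.
(F1): fails — R23 but not R32.
(F2): ✓.
(F3): fails — Rvu but not Ruv.
Valid on: (F2).

(F2)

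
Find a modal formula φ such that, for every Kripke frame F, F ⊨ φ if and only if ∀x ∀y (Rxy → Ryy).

A defining formula is □(□ψ → ψ) (the T□ axiom).
Suppose □(□ψ→ψ) is valid. Take Rxy and set V(ψ)={w : Ryw}. Then at y, □ψ holds; since □(□ψ→ψ) at x, □ψ→ψ at y, so ψ at y, i.e. Ryy.

□(□ψ → ψ)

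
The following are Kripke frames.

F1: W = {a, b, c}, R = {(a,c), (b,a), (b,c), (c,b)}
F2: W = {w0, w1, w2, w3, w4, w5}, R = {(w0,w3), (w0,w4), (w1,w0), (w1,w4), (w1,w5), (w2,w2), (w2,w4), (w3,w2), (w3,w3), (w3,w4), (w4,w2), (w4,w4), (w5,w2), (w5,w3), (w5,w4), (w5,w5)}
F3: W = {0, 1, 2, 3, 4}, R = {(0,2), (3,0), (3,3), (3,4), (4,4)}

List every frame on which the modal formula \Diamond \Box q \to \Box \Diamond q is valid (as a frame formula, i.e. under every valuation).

The schema corresponds to convergence: \forall x \forall y \forall z (Rxy \wedge Rxz \to \exists w (Ryw \wedge Rzw)).
F1: fails — Rba and Rbc but a and c have no common successor.
F2: satisfies the condition.
F3: fails — R02 and R02 but 2 and 2 have no common successor.
Valid on: F2.

F2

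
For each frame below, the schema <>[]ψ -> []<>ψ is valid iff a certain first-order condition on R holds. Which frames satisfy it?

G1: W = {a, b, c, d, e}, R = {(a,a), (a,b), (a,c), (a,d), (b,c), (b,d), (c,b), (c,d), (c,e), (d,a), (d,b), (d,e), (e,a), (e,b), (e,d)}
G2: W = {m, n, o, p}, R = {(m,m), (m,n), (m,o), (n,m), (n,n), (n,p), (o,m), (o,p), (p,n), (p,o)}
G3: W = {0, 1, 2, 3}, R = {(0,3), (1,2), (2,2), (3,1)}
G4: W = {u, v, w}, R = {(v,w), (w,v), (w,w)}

The schema corresponds to convergence: forall x forall y forall z (Rxy & Rxz -> exists w (Ryw & Rzw)).
G1: fails — Rab and Rad but b and d have no common successor.
G2: condition met.
G3: condition met.
G4: condition met.
Valid on: G2, G3, G4.

G2, G3, G4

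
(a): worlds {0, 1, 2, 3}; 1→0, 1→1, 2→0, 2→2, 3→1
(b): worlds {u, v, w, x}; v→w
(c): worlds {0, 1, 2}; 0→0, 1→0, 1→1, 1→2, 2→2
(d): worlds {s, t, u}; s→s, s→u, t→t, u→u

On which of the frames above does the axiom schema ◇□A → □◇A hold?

This is the axiom for convergence; its first-order frame correspondent is ∀x ∀y ∀z (Rxy ∧ Rxz → ∃w (Ryw ∧ Rzw)).
(a): fails — R10 and R10 but 0 and 0 have no common successor.
(b): fails — Rvw and Rvw but w and w have no common successor.
(c): fails — R10 and R12 but 0 and 2 have no common successor.
(d): satisfies the condition.

(d)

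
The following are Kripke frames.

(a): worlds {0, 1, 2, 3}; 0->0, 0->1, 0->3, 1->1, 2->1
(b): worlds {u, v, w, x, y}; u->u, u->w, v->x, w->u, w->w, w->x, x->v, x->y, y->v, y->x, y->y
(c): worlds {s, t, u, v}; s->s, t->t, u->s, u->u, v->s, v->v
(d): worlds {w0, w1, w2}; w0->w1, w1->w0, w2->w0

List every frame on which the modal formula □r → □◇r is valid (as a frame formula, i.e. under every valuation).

Frame correspondent (Sahlqvist): ∀x ∀z (xRz → ∃w (xRw ∧ zRw)) — i.e. a generalized confluence (Geach) condition.
(a): fails — 0R3 but no w with 0Rw and 3Rw.
(b): fails — vRx but no t with vRt and xRt.
(c): holds.
(d): fails — w0Rw1 but no w with w0Rw and w1Rw.
Valid on: (c).

(c)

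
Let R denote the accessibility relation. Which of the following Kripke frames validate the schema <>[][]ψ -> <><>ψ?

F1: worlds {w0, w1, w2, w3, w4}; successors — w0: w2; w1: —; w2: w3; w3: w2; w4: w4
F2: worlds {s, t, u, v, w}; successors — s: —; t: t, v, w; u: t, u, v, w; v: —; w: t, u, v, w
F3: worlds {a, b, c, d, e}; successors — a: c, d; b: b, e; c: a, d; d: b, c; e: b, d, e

The schema corresponds to a generalized confluence (Geach) condition: forall x forall y (xRy -> exists w (y R^2 w & x R^2 w)).
F1: fails — w0Rw2 but no w with w2R²w and w0R²w.
F2: fails — tRv but no w* with vR²w* and tR²w*.
F3: condition met.

F3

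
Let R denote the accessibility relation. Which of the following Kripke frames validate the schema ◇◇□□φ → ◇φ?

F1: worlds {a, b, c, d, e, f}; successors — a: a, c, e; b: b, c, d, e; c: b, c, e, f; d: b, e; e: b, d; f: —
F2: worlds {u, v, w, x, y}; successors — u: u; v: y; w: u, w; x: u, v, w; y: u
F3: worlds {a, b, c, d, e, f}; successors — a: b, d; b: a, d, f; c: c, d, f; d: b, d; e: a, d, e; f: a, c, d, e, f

F3

The schema corresponds to a generalized confluence (Geach) condition: ∀x ∀y (xR²y → ∃w (yR²w ∧ xRw)).
F1: fails — aR²f but no w with fR²w and aRw.
F2: fails — vR²u but no t with uR²t and vRt.
F3: holds.
Valid on: F3.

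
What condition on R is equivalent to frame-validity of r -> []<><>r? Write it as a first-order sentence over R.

forall x forall z (xRz -> exists w (x = w & z R^2 w))

This is a Sahlqvist (Geach-type) schema ◇^0□^0r → □^1◇^2r.
Minimal-valuation argument: fix x; take any y with xR^0y and any z with xR^1z. Set V(r) to the set of worlds R-reachable from y in exactly 0 steps. Then □^0r holds at y, so the antecedent holds at x; validity forces ◇^2r at z, giving a w with zR^2w and yR^0w.
First-order correspondent: forall x forall z (xRz -> exists w (x = w & z R^2 w)).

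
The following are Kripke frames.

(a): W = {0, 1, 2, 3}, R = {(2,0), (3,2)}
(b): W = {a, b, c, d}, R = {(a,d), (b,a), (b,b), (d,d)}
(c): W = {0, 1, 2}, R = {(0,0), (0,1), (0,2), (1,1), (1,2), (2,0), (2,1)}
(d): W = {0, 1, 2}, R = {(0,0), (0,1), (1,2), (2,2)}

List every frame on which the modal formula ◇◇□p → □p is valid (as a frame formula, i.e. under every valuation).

The schema corresponds to a generalized confluence (Geach) condition: ∀x ∀y ∀z ((xR²y ∧ xRz) → ∃w (yRw ∧ z = w)).
(a): fails — 3R²0, 3R2 but no w with 0Rw and 2=w.
(b): fails — bR²a, bRa but no w with aRw and a=w.
(c): fails — 0R²1, 0R0 but no w with 1Rw and 0=w.
(d): fails — 0R²1, 0R0 but no w with 1Rw and 0=w.
Valid on no frame.

none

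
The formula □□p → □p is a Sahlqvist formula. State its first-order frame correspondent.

Suppose □□p→□p is valid. Take Rxy and set V(p)={w : xR²w}. Then □□p at x, so □p at x, so p at y, i.e. ∃z(Rxz∧Rzy).
The converse is a direct semantic check.
Frame condition: ∀x ∀y (Rxy → ∃z (Rxz ∧ Rzy)).

density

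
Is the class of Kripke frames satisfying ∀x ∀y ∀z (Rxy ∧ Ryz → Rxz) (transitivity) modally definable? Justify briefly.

This is a Sahlqvist condition; the 4 axiom □p → □□p defines it.

Definable; □p → □□p defines it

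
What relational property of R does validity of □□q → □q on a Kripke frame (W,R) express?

density: ∀x ∀y (Rxy → ∃z (Rxz ∧ Rzy))

Suppose □□q→□q is valid. Take Rxy and set V(q)={w : xR²w}. Then □□q at x, so □q at x, so q at y, i.e. ∃z(Rxz∧Rzy).
Conversely, any frame satisfying ∀x ∀y (Rxy → ∃z (Rxz ∧ Rzy)) validates the schema.
So the correspondent is density.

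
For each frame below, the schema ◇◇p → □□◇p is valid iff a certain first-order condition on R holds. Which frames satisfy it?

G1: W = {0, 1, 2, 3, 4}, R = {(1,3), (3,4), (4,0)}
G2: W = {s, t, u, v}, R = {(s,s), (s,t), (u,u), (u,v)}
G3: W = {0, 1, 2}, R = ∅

G3

This is the axiom for a generalized confluence (Geach) condition; its first-order frame correspondent is ∀x ∀y ∀z ((xR²y ∧ xR²z) → ∃w (y = w ∧ zRw)).
G1: fails — 1R²4, 1R²4 but no w with 4=w and 4Rw.
G2: fails — sR²s, sR²t but no w with s=w and tRw.
G3: holds.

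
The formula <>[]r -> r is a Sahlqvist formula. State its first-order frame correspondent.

symmetry

Equivalently (dual form): r → □◇r.
Suppose r→□◇r is valid. Take Rxy and set V(r)={x}. Then r at x, so □◇r at x, so ◇r at y, so some z with Ryz has r; z=x, i.e. Ryx.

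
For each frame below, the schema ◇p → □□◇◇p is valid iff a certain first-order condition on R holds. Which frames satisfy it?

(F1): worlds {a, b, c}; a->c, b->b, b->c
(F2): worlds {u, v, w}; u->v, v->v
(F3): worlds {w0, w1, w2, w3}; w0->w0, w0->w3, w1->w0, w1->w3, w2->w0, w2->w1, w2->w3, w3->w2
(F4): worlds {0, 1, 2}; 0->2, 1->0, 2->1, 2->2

(F2)

This is the axiom for a generalized confluence (Geach) condition; its first-order frame correspondent is ∀x ∀y ∀z ((xRy ∧ xR²z) → ∃w (y = w ∧ zR²w)).
(F1): fails — bRb, bR²c but no w with b=w and cR²w.
(F2): ✓.
(F3): fails — w2Rw1, w2R²w0 but no w with w1=w and w0R²w.
(F4): fails — 2R1, 2R²1 but no w with 1=w and 1R²w.
Valid on: (F2).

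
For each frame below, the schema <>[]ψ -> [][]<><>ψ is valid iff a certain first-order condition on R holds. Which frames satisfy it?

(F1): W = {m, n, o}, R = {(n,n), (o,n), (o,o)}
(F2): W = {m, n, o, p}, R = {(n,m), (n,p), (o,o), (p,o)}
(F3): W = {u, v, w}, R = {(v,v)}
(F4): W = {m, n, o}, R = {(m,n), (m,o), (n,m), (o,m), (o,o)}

Frame correspondent (Sahlqvist): forall x forall y forall z ((xRy & x R^2 z) -> exists w (yRw & z R^2 w)) — i.e. a generalized confluence (Geach) condition.
(F1): holds.
(F2): fails — nRm, nR²o but no w with mRw and oR²w.
(F3): holds.
(F4): holds.

(F1), (F3), (F4)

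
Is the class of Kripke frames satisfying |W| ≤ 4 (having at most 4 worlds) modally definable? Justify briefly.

Not definable by any modal formula

If a class were modally definable it would be closed under disjoint unions (Goldblatt–Thomason).
Any modal formula valid on each of 5 disjoint one-world frames is valid on their disjoint union (validity is preserved under disjoint unions). Each one-world frame has |W|=1≤4, but the union has |W|=5.
So no modal formula (or set of formulas) defines exactly the |W|≤4 frames.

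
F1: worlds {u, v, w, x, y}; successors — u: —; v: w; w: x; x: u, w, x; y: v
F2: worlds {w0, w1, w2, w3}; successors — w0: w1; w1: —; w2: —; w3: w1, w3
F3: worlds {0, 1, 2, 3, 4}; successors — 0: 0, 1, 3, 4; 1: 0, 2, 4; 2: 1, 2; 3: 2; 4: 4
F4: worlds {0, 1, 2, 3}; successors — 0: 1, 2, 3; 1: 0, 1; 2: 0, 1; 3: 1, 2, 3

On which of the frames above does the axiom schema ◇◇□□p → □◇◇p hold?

F4

The schema corresponds to a generalized confluence (Geach) condition: ∀x ∀y ∀z ((xR²y ∧ xRz) → ∃w (yR²w ∧ zR²w)).
F1: fails — wR²u, wRx but no t with uR²t and xR²t.
F2: fails — w3R²w1, w3Rw1 but no w with w1R²w and w1R²w.
F3: fails — 0R²3, 0R4 but no w with 3R²w and 4R²w.
F4: condition met.
Valid on: F4.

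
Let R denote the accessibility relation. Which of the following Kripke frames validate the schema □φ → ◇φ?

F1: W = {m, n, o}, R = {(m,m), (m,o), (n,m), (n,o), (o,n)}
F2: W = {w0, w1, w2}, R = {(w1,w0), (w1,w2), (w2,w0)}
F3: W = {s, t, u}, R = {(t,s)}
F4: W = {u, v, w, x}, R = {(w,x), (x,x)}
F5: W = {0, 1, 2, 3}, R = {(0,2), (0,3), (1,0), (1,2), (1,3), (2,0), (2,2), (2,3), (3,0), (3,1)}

F1, F5

This is the axiom for seriality; its first-order frame correspondent is ∀x ∃y Rxy.
F1: ✓.
F2: fails — world w0 has no successor.
F3: fails — world s has no successor.
F4: fails — world u has no successor.
F5: ✓.
Valid on: F1, F5.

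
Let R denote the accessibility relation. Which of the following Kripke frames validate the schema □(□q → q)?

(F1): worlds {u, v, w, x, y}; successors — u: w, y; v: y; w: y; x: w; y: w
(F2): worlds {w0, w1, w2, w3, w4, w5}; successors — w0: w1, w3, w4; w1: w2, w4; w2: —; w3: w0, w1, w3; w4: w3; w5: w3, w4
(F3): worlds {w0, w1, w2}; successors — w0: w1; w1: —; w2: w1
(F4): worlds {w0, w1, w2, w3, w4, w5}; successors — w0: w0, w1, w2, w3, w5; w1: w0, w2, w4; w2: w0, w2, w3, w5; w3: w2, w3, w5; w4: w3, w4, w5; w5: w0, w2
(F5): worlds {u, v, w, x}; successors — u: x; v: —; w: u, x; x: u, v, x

none

Frame correspondent (Sahlqvist): ∀x ∀y (Rxy → Ryy) — i.e. shift-reflexivity.
(F1): fails — Rxw but not Rww.
(F2): fails — Rw1w2 but not Rw2w2.
(F3): fails — Rw0w1 but not Rw1w1.
(F4): fails — Rw0w1 but not Rw1w1.
(F5): fails — Rwu but not Ruu.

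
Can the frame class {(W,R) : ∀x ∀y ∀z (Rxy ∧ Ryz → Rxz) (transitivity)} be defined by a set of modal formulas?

Yes, by □r → □□r

The condition is transitivity. A defining modal formula is □r → □□r.
Suppose □r→□□r is valid. Take Rxy, Ryz and set V(r)={w : Rxw}. Then □r at x, so □□r at x, so □r at y, so r at z, i.e. Rxz.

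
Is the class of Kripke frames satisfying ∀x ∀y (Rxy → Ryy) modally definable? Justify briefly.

Yes: it is shift-reflexivity, defined by the T□ schema □(□p → p).
Suppose □(□p→p) is valid. Take Rxy and set V(p)={w : Ryw}. Then at y, □p holds; since □(□p→p) at x, □p→p at y, so p at y, i.e. Ryy.

Yes, by □(□p → p)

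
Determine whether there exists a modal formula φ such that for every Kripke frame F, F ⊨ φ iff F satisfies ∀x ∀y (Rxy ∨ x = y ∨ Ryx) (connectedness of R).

Not definable by any modal formula

Any modally definable frame class is closed under disjoint unions.
Take 2 disjoint single-world reflexive frames: each is trivially connected, but their disjoint union has 2 worlds with no edge between distinct components, so it is not connected.
Hence connectedness of R is not modally definable.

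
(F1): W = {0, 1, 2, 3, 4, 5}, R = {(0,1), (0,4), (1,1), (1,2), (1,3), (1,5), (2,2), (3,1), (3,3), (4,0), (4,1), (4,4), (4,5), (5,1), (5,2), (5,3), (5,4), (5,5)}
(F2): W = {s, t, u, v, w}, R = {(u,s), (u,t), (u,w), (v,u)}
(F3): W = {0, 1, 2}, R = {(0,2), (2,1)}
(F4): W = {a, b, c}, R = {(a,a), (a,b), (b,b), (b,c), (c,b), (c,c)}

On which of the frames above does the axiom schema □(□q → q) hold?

This is the axiom for shift-reflexivity; its first-order frame correspondent is ∀x ∀y (Rxy → Ryy).
(F1): fails — R40 but not R00.
(F2): fails — Rus but not Rss.
(F3): fails — R21 but not R11.
(F4): ✓.
Valid on: (F4).

(F4)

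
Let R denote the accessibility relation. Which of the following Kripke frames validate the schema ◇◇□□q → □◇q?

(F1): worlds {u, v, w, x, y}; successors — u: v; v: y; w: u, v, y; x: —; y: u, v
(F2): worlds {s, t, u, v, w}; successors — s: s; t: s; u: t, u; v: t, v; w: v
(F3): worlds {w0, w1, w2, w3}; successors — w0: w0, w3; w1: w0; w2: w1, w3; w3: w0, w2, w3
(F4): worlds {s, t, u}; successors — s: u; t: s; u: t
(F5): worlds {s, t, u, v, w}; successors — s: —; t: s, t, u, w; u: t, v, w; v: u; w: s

(F3)

This is the axiom for a generalized confluence (Geach) condition; its first-order frame correspondent is ∀x ∀y ∀z ((xR²y ∧ xRz) → ∃w (yR²w ∧ zRw)).
(F1): fails — vR²u, vRy but no t with uR²t and yRt.
(F2): fails — uR²s, uRu but no w* with sR²w* and uRw*.
(F3): satisfies the condition.
(F4): fails — sR²t, sRu but no w with tR²w and uRw.
(F5): fails — tR²s, tRs but no w* with sR²w* and sRw*.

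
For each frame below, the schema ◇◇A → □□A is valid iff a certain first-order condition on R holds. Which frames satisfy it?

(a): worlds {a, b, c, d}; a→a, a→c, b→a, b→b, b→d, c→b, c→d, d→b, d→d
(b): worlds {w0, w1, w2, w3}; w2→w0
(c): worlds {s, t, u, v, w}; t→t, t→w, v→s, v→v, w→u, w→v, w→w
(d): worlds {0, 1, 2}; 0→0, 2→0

(b), (d)

Frame correspondent (Sahlqvist): ∀x ∀y ∀z ((xR²y ∧ xR²z) → ∃w (y = w ∧ z = w)) — i.e. a generalized confluence (Geach) condition.
(a): fails — aR²a, aR²b but a ≠ b.
(b): holds.
(c): fails — tR²t, tR²u but t ≠ u.
(d): holds.
Valid on: (b), (d).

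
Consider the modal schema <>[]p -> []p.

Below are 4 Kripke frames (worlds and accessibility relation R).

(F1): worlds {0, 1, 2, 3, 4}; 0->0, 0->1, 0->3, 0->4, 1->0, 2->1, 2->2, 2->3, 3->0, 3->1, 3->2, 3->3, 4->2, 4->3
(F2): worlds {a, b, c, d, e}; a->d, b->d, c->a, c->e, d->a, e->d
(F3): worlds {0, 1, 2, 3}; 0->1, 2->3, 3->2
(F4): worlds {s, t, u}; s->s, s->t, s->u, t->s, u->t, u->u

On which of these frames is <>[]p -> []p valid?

none

This is the axiom for the Euclidean property; its first-order frame correspondent is forall x forall y forall z (Rxy & Rxz -> Ryz).
(F1): fails — R01 and R01 but not R11.
(F2): fails — Rad and Rad but not Rdd.
(F3): fails — R01 and R01 but not R11.
(F4): fails — Rsu and Rss but not Rus.
Valid on no frame.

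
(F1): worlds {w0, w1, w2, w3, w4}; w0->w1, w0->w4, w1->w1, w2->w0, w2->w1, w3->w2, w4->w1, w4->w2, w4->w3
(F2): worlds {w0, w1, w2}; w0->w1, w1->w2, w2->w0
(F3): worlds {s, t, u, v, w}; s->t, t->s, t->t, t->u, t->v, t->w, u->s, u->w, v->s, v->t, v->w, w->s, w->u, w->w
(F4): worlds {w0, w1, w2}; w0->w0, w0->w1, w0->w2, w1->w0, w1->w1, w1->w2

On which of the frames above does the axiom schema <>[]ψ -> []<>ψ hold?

(F2)

The schema corresponds to convergence: forall x forall y forall z (Rxy & Rxz -> exists w (Ryw & Rzw)).
(F1): fails — Rw4w1 and Rw4w3 but w1 and w3 have no common successor.
(F2): condition met.
(F3): fails — Rts and Rtw but s and w have no common successor.
(F4): fails — Rw0w1 and Rw0w2 but w1 and w2 have no common successor.
Valid on: (F2).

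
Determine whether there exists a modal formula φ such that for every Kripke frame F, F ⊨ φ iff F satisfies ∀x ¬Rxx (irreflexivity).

Modal frame validity is preserved under surjective bounded morphisms.
The 3-cycle (worlds w0,w1,w2 with w0→w1→w2→w0) is irreflexive, and the map sending every world to a single reflexive point • is a surjective bounded morphism (forth: every edge maps to (•,•); back: every world has a successor). So any modal formula valid on the 3-cycle is also valid on the reflexive point, which is not irreflexive.
Hence irreflexivity is not modally definable.

No — not modally definable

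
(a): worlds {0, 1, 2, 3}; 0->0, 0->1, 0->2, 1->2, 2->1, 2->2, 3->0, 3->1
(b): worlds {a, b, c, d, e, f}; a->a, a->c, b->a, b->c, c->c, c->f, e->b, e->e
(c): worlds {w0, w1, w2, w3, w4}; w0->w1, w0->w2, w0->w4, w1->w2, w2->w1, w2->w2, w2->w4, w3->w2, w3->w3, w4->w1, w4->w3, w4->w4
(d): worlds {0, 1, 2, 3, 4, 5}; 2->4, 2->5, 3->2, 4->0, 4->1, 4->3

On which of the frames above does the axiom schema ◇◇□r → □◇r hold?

(a)

Frame correspondent (Sahlqvist): ∀x ∀y ∀z ((xR²y ∧ xRz) → ∃w (yRw ∧ zRw)) — i.e. a generalized confluence (Geach) condition.
(a): ✓.
(b): fails — aR²f, aRa but no w with fRw and aRw.
(c): fails — w0R²w1, w0Rw4 but no w with w1Rw and w4Rw.
(d): fails — 2R²0, 2R4 but no w with 0Rw and 4Rw.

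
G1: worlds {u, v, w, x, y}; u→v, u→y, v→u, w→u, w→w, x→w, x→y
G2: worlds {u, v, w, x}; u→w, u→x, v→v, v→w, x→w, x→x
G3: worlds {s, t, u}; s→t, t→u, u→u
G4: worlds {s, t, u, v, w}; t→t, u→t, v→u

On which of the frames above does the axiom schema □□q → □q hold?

Frame correspondent (Sahlqvist): ∀x ∀y (Rxy → ∃z (Rxz ∧ Rzy)) — i.e. density.
G1: fails — Ruv but no z with Ruz and Rzv.
G2: ✓.
G3: fails — Rst but no z with Rsz and Rzt.
G4: fails — Rvu but no z with Rvz and Rzu.
Valid on: G2.

G2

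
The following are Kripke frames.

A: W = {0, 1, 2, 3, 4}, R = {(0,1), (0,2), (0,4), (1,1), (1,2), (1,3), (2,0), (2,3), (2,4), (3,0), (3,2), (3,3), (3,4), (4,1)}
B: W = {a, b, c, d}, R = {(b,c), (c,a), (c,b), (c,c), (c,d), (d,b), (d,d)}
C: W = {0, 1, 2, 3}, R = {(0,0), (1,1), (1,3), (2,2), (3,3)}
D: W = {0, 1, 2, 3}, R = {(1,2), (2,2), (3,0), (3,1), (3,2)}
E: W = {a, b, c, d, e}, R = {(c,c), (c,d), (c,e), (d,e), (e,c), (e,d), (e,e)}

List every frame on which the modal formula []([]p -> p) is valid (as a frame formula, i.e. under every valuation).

C

The schema corresponds to shift-reflexivity: forall x forall y (Rxy -> Ryy).
A: fails — R34 but not R44.
B: fails — Rcb but not Rbb.
C: holds.
D: fails — R31 but not R11.
E: fails — Rcd but not Rdd.
Valid on: C.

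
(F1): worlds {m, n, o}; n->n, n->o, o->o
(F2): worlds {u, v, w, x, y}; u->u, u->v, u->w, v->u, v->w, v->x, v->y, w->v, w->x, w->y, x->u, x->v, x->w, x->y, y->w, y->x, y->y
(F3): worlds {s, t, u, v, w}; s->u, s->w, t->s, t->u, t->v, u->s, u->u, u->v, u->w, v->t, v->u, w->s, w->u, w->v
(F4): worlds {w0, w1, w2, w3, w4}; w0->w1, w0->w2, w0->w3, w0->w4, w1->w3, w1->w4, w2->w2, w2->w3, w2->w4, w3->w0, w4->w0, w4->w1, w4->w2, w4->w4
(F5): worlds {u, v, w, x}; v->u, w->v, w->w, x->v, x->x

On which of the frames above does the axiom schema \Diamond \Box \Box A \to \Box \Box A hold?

This is the axiom for a generalized confluence (Geach) condition; its first-order frame correspondent is \forall x \forall y \forall z ((xRy \wedge x R^2 z) \to \exists w (y R^2 w \wedge z = w)).
(F1): fails — nRo, nR²n but no w with oR²w and n=w.
(F2): condition met.
(F3): fails — tRs, tR²t but no w* with sR²w* and t=w*.
(F4): fails — w0Rw1, w0R²w3 but no w with w1R²w and w3=w.
(F5): fails — wRv, wR²u but no t with vR²t and u=t.
Valid on: (F2).

(F2)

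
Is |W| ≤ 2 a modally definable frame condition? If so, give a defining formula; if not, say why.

Not definable by any modal formula

Modal frame validity is preserved under disjoint unions.
Any modal formula valid on each of 3 disjoint one-world frames is valid on their disjoint union (validity is preserved under disjoint unions). Each one-world frame has |W|=1≤2, but the union has |W|=3.
Hence having at most 2 worlds is not modally definable.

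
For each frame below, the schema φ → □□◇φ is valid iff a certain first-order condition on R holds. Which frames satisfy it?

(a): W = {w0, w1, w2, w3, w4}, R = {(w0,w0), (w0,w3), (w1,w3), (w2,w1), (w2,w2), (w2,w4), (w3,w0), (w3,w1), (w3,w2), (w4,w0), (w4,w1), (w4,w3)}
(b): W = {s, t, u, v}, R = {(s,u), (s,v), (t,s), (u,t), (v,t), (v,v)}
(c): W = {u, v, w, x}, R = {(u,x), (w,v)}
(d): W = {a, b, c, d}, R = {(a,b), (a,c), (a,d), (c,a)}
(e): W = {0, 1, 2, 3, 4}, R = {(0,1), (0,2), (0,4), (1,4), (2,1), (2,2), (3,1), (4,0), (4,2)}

This is the axiom for a generalized confluence (Geach) condition; its first-order frame correspondent is ∀x ∀z (xR²z → ∃w (x = w ∧ zRw)).
(a): fails — w0R²w1 but no w with w0=w and w1Rw.
(b): fails — sR²v but no w with s=w and vRw.
(c): condition met.
(d): fails — aR²a but no w with a=w and aRw.
(e): fails — 0R²0 but no w with 0=w and 0Rw.

(c)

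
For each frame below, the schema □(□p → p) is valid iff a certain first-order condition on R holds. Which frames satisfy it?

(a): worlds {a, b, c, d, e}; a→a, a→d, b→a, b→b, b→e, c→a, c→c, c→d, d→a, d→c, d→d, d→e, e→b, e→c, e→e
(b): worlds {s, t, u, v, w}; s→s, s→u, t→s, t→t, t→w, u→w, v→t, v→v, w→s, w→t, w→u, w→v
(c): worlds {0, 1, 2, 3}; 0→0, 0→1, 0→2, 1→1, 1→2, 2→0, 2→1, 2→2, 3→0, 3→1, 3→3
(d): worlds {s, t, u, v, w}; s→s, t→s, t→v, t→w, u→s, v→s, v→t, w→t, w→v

This is the axiom for shift-reflexivity; its first-order frame correspondent is ∀x ∀y (Rxy → Ryy).
(a): satisfies the condition.
(b): fails — Ruw but not Rww.
(c): satisfies the condition.
(d): fails — Rwt but not Rtt.
Valid on: (a), (c).

(a), (c)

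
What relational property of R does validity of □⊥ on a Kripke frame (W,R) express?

emptiness of R: ∀x ∀y ¬Rxy

□⊥ is valid iff no world has any successor (otherwise □⊥ fails at any world with one).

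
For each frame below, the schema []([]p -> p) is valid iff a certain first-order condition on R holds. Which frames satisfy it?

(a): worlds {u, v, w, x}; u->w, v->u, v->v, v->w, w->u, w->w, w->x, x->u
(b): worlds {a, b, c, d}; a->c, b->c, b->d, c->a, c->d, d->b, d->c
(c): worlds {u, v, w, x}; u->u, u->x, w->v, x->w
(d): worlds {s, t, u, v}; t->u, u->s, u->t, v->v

The schema corresponds to shift-reflexivity: forall x forall y (Rxy -> Ryy).
(a): fails — Rwu but not Ruu.
(b): fails — Rbc but not Rcc.
(c): fails — Rxw but not Rww.
(d): fails — Rus but not Rss.
Valid on no frame.

none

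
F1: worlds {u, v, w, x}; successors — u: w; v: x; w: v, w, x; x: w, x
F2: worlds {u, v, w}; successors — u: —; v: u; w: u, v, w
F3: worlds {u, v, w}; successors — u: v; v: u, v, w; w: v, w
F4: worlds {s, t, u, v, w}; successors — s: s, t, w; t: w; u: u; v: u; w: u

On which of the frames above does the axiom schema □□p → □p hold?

F1, F3

Frame correspondent (Sahlqvist): ∀x ∀y (Rxy → ∃z (Rxz ∧ Rzy)) — i.e. density.
F1: holds.
F2: fails — Rvu but no z with Rvz and Rzu.
F3: holds.
F4: fails — Rtw but no z with Rtz and Rzw.
Valid on: F1, F3.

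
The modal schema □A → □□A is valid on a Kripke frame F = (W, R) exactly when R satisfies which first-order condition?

This is the 4 axiom.
Its frame correspondent is transitivity — ∀x ∀y ∀z (Rxy ∧ Ryz → Rxz).

Transitivity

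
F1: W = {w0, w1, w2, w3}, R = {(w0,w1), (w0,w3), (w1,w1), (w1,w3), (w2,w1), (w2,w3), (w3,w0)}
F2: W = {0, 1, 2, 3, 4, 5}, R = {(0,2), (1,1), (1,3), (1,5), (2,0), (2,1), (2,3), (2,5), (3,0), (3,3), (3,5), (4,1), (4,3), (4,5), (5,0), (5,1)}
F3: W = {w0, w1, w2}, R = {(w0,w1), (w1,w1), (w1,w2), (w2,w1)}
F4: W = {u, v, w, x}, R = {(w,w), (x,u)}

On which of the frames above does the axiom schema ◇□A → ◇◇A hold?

Frame correspondent (Sahlqvist): ∀x ∀y (xRy → ∃w (yRw ∧ xR²w)) — i.e. a generalized confluence (Geach) condition.
F1: condition met.
F2: condition met.
F3: condition met.
F4: fails — xRu but no t with uRt and xR²t.
Valid on: F1, F2, F3.

F1, F2, F3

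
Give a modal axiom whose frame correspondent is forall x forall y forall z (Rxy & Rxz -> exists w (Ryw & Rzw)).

◇□p → □◇p

The condition is convergence. The .2 schema ◇□p → □◇p defines it.
Suppose ◇□p→□◇p is valid. Take Rxy, Rxz and set V(p)={w : Ryw}. Then □p at y so ◇□p at x, so □◇p at x, so ◇p at z, giving w with Rzw and Ryw.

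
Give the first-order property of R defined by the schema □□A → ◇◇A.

∀x ∃w (xR²w ∧ xR²w)

This is a Sahlqvist (Geach-type) schema ◇^0□^2A → □^0◇^2A.
Minimal-valuation argument: fix x; take any y with xR^0y and any z with xR^0z. Set V(A) to the set of worlds R-reachable from y in exactly 2 steps. Then □^2A holds at y, so the antecedent holds at x; validity forces ◇^2A at z, giving a w with zR^2w and yR^2w.
First-order correspondent: ∀x ∃w (xR²w ∧ xR²w).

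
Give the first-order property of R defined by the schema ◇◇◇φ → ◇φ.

This is a Sahlqvist (Geach-type) schema ◇^3□^0φ → □^0◇^1φ.
Minimal-valuation argument: fix x; take any y with xR^3y and any z with xR^0z. Set V(φ) to the set of worlds R-reachable from y in exactly 0 steps. Then □^0φ holds at y, so the antecedent holds at x; validity forces ◇^1φ at z, giving a w with zR^1w and yR^0w.
First-order correspondent: ∀x ∀y (xR³y → ∃w (y = w ∧ xRw)).

∀x ∀y (xR³y → ∃w (y = w ∧ xRw))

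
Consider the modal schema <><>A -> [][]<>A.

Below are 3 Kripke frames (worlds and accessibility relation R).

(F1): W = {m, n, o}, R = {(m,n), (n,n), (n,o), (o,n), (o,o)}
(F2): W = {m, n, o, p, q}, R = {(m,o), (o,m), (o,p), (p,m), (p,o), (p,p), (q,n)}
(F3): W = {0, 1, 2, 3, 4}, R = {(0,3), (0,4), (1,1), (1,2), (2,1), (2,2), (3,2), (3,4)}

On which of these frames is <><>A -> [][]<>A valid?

(F1)

This is the axiom for a generalized confluence (Geach) condition; its first-order frame correspondent is forall x forall y forall z ((x R^2 y & x R^2 z) -> exists w (y = w & zRw)).
(F1): holds.
(F2): fails — mR²m, mR²m but no w with m=w and mRw.
(F3): fails — 0R²2, 0R²4 but no w with 2=w and 4Rw.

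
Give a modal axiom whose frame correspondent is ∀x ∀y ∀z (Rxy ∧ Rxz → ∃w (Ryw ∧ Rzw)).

◇□q → □◇q

The condition is convergence. The .2 schema ◇□q → □◇q defines it.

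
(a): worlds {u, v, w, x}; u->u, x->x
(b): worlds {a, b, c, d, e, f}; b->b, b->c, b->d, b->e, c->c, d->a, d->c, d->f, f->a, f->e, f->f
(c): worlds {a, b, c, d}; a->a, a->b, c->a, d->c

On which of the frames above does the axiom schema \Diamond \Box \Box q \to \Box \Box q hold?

Frame correspondent (Sahlqvist): \forall x \forall y \forall z ((xRy \wedge x R^2 z) \to \exists w (y R^2 w \wedge z = w)) — i.e. a generalized confluence (Geach) condition.
(a): satisfies the condition.
(b): fails — bRc, bR²a but no w with cR²w and a=w.
(c): fails — aRb, aR²a but no w with bR²w and a=w.
Valid on: (a).

(a)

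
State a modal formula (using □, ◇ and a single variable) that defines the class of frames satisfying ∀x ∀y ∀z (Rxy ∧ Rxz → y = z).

◇q → □q

The condition is partial functionality. The CD schema ◇q → □q defines it.
Suppose ◇q→□q is valid. Take Rxy, Rxz and set V(q)={y}. Then ◇q at x, so □q at x, so q at z, i.e. z=y.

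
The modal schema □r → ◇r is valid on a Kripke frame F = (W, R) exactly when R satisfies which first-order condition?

Seriality

Suppose □r→◇r is valid. At any x set V(r)=W. Then □r at x, so ◇r at x, so x has a successor.
The converse is a direct semantic check.
Frame condition: ∀x ∃y Rxy.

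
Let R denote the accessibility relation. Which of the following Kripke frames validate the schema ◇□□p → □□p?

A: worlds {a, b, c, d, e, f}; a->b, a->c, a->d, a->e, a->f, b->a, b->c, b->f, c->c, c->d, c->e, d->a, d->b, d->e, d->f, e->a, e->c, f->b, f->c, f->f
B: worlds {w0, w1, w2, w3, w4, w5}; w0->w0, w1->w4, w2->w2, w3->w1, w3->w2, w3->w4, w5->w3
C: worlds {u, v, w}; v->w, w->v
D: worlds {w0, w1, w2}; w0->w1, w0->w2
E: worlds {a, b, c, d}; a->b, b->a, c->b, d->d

The schema corresponds to a generalized confluence (Geach) condition: ∀x ∀y ∀z ((xRy ∧ xR²z) → ∃w (yR²w ∧ z = w)).
A: fails — aRb, aR²a but no w with bR²w and a=w.
B: fails — w3Rw1, w3R²w2 but no w with w1R²w and w2=w.
C: fails — vRw, vR²v but no t with wR²t and v=t.
D: ✓.
E: fails — aRb, aR²a but no w with bR²w and a=w.
Valid on: D.

D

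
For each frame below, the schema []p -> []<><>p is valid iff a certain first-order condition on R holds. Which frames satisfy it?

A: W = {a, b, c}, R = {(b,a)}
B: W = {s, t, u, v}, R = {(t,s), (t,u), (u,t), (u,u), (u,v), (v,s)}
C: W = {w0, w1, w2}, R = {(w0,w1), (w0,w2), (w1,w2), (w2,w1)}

C

The schema corresponds to a generalized confluence (Geach) condition: forall x forall z (xRz -> exists w (xRw & z R^2 w)).
A: fails — bRa but no w with bRw and aR²w.
B: fails — tRs but no w with tRw and sR²w.
C: condition met.
Valid on: C.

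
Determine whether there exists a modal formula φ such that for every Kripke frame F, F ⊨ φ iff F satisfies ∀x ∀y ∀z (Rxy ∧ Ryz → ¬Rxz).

No — not modally definable

Any modally definable frame class is closed under surjective bounded morphisms.
The 7-cycle (worlds 0,1,2,3,4,5,6 with 0→1→2→3→4→5→6→0) is intransitive. Mapping every world to a single reflexive point • is a surjective bounded morphism; the reflexive point is not intransitive (R••∧R•• but R••).
So the class is not modally definable.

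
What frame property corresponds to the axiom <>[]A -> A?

Replacing A by ¬A and contraposing gives the equivalent schema A → □◇A.
Suppose A→□◇A is valid. Take Rxy and set V(A)={x}. Then A at x, so □◇A at x, so ◇A at y, so some z with Ryz has A; z=x, i.e. Ryx.

symmetry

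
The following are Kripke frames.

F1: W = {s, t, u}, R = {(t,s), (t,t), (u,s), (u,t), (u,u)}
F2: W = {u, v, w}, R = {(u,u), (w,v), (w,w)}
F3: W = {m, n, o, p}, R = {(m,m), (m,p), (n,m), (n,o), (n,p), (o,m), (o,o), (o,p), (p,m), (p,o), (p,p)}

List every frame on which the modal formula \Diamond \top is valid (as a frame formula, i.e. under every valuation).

This is the axiom for seriality; its first-order frame correspondent is \forall x \exists y Rxy.
F1: fails — world s has no successor.
F2: fails — world v has no successor.
F3: condition met.

F3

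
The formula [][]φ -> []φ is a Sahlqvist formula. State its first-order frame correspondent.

density: forall x forall y (Rxy -> exists z (Rxz & Rzy))

Suppose □□φ→□φ is valid. Take Rxy and set V(φ)={w : xR²w}. Then □□φ at x, so □φ at x, so φ at y, i.e. ∃z(Rxz∧Rzy).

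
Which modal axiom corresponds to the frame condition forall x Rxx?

A defining formula is □ψ → ψ (the T axiom).
Suppose □ψ→ψ is valid. At any x set V(ψ)={w : Rxw}. Then □ψ holds at x, so ψ holds at x, i.e. Rxx.

□ψ → ψ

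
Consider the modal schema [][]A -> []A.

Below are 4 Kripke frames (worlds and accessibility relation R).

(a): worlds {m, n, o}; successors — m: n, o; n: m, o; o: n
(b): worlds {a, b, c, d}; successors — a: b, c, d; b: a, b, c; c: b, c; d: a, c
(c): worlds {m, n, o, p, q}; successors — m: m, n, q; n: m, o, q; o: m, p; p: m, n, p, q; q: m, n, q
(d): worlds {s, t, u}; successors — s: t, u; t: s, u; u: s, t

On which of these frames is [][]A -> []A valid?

(d)

The schema corresponds to density: forall x forall y (Rxy -> exists z (Rxz & Rzy)).
(a): fails — Ron but no z with Roz and Rzn.
(b): fails — Rad but no z with Raz and Rzd.
(c): fails — Rno but no z with Rnz and Rzo.
(d): satisfies the condition.
Valid on: (d).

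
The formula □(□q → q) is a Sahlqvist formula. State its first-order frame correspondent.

This schema is the T□ axiom.
Its frame correspondent is shift-reflexivity — ∀x ∀y (Rxy → Ryy).

shift-reflexivity: ∀x ∀y (Rxy → Ryy)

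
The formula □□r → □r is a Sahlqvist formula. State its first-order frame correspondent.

Suppose □□r→□r is valid. Take Rxy and set V(r)={w : xR²w}. Then □□r at x, so □r at x, so r at y, i.e. ∃z(Rxz∧Rzy).
Conversely, on a frame with density the schema holds at every world under every valuation.
So the correspondent is density.

Density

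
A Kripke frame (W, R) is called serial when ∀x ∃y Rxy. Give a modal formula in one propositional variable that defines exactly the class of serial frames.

This is seriality; the standard corresponding axiom is D: □ψ → ◇ψ.
Suppose □ψ→◇ψ is valid. At any x set V(ψ)=W. Then □ψ at x, so ◇ψ at x, so x has a successor.

□ψ → ◇ψ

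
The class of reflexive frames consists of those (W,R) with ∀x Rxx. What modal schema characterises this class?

The condition is reflexivity. The T schema □r → r defines it.
Suppose □r→r is valid. At any x set V(r)={w : Rxw}. Then □r holds at x, so r holds at x, i.e. Rxx.

□r → r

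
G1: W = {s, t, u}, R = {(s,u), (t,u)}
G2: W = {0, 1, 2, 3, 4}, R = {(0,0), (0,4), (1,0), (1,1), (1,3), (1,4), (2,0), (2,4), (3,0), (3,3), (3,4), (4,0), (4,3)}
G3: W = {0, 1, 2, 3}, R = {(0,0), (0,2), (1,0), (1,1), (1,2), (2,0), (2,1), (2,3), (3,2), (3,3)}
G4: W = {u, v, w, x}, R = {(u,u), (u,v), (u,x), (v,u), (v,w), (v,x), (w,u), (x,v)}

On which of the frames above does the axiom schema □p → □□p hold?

G1

The schema corresponds to transitivity: ∀x ∀y ∀z (Rxy ∧ Ryz → Rxz).
G1: ✓.
G2: fails — R43 and R34 but not R44.
G3: fails — R32 and R20 but not R30.
G4: fails — Ruv and Rvw but not Ruw.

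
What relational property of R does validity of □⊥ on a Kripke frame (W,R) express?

emptiness of R

This schema is the Ver axiom.
Its frame correspondent is emptiness of R — ∀x ∀y ¬Rxy.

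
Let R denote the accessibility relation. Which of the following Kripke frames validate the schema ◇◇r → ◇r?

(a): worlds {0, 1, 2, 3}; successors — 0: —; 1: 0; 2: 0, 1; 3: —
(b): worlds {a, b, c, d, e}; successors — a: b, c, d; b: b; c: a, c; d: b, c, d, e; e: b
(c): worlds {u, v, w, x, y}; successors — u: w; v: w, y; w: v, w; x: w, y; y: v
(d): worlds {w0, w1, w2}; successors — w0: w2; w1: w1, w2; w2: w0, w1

(a)

This is the axiom for transitivity; its first-order frame correspondent is ∀x ∀y ∀z (Rxy ∧ Ryz → Rxz).
(a): ✓.
(b): fails — Rdc and Rca but not Rda.
(c): fails — Rxw and Rwv but not Rxv.
(d): fails — Rw1w2 and Rw2w0 but not Rw1w0.
Valid on: (a).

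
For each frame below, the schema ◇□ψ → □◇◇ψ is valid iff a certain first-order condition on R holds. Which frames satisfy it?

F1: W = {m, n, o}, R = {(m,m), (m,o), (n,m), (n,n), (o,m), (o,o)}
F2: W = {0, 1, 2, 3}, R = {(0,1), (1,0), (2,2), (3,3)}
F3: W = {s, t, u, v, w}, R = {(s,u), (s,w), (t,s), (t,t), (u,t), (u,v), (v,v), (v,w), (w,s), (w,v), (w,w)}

F1, F3

This is the axiom for a generalized confluence (Geach) condition; its first-order frame correspondent is ∀x ∀y ∀z ((xRy ∧ xRz) → ∃w (yRw ∧ zR²w)).
F1: satisfies the condition.
F2: fails — 0R1, 0R1 but no w with 1Rw and 1R²w.
F3: satisfies the condition.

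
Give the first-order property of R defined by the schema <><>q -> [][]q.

This is a Sahlqvist (Geach-type) schema ◇^2□^0q → □^2◇^0q.
First-order correspondent: forall x forall y forall z ((x R^2 y & x R^2 z) -> exists w (y = w & z = w)).

forall x forall y forall z ((x R^2 y & x R^2 z) -> exists w (y = w & z = w))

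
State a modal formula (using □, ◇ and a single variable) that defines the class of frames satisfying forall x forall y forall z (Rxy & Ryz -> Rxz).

The condition is transitivity. The 4 schema □s → □□s defines it.
Suppose □s→□□s is valid. Take Rxy, Ryz and set V(s)={w : Rxw}. Then □s at x, so □□s at x, so □s at y, so s at z, i.e. Rxz.

□s → □□s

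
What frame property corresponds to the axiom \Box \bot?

emptiness of R: \forall x \forall y \neg Rxy

□⊥ is valid iff no world has any successor (otherwise □⊥ fails at any world with one).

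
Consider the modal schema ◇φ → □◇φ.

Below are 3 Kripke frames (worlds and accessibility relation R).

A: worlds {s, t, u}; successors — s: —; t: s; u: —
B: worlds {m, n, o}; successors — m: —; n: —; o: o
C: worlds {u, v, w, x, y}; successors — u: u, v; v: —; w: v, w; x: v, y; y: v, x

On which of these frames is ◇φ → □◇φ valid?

B

The schema corresponds to the Euclidean property: ∀x ∀y ∀z (Rxy ∧ Rxz → Ryz).
A: fails — Rts and Rts but not Rss.
B: condition met.
C: fails — Ruv and Ruv but not Rvv.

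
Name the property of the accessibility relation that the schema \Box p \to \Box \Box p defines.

Suppose □p→□□p is valid. Take Rxy, Ryz and set V(p)={w : Rxw}. Then □p at x, so □□p at x, so □p at y, so p at z, i.e. Rxz.
Conversely, any frame satisfying \forall x \forall y \forall z (Rxy \wedge Ryz \to Rxz) validates the schema.
Frame condition: \forall x \forall y \forall z (Rxy \wedge Ryz \to Rxz).

Transitivity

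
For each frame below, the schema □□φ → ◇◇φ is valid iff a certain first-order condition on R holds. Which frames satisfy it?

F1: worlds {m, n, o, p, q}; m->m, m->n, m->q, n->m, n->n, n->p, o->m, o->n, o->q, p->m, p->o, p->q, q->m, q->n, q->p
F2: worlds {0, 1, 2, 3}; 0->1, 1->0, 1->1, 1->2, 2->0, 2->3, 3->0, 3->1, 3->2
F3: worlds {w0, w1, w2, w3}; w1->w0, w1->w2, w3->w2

F1, F2

Frame correspondent (Sahlqvist): ∀x ∃w (xR²w ∧ xR²w) — i.e. a generalized confluence (Geach) condition.
F1: holds.
F2: holds.
F3: fails — at w0 but no w with w0R²w and w0R²w.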